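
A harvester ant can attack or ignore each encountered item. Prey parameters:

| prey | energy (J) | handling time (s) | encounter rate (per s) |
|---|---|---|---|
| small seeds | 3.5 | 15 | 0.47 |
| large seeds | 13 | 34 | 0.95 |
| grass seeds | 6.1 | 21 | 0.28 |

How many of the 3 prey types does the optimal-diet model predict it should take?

E/h in descending order: large seeds 0.382, grass seeds 0.29, small seeds 0.233 J/s. The optimal diet is the largest prefix of this list for which every included type satisfies E_i/h_i > R on the types above it.
Rate on top 1: 0.3709. grass seeds: 0.29 < 0.3709 → exclude; stop.
Optimal diet: large seeds — 1 of 3 types.

1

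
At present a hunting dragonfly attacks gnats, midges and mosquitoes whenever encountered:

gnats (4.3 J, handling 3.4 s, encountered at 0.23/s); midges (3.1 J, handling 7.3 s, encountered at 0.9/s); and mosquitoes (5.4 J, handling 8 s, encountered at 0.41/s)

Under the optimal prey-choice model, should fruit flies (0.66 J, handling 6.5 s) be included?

On gnats, midges and mosquitoes alone, R = ΣλE/(1+Σλh) = 5.993/11.63 = 0.5152 J/s.
fruit flies: E/h = 0.66/6.5 = 0.1015 J/s.
Since 0.1015 < R, time spent handling fruit flies is better spent searching.

No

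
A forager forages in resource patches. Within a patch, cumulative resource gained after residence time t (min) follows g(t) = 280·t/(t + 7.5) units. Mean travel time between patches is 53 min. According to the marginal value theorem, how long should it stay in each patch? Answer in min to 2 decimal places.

Optimal t* satisfies g'(t*) = g(t*)/(T + t*).
g'(t) = 280·7.5/(t + 7.5)². Setting 280·7.5/(t+7.5)² = 280t/[(t+7.5)(53+t)] gives 7.5(53+t) = t(t+7.5), so t² = 7.5×53 = 397.5.
t* = √397.5 = 19.94 min.

19.94 min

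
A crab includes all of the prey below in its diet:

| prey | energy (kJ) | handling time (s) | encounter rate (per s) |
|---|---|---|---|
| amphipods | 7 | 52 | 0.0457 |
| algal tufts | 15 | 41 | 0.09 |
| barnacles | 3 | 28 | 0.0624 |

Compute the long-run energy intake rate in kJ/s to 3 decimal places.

R = (0.0457×7 + 0.09×15 + 0.0624×3) / (1 + 0.0457×52 + 0.09×41 + 0.0624×28) = 1.857/8.814 = 0.2107 kJ/s.

0.211 kJ/s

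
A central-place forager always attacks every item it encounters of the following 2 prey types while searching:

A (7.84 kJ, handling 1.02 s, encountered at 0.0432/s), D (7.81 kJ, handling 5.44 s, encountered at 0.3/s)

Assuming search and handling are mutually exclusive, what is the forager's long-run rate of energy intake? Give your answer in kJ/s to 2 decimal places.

1.00 kJ/s

R = Σλ_iE_i / (1 + Σλ_ih_i)
Numerator: 0.0432×7.84 + 0.3×7.81 = 2.682
Denominator: 1 + 0.0432×1.02 + 0.3×5.44 = 2.676
R = 2.682/2.676 = 1.002 kJ/s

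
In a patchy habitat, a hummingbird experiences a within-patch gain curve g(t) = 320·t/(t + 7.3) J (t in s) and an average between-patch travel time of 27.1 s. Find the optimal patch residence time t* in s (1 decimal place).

By the marginal value theorem, leave when the instantaneous gain rate g'(t) equals the habitat-wide average g(t)/(T + t).
g'(t) = 320·7.3/(t + 7.3)². Setting 320·7.3/(t+7.3)² = 320t/[(t+7.3)(27.1+t)] gives 7.3(27.1+t) = t(t+7.3), so t² = 7.3×27.1 = 197.8.
t* = √197.8 = 14.07 s.

14.1 s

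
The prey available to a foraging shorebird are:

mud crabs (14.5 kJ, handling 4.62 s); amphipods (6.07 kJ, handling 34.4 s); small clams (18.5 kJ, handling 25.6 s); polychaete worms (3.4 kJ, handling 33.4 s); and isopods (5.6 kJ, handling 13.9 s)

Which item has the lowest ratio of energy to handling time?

polychaete worms

Profitability E/h (kJ/s): mud crabs = 14.5/4.62 = 3.14, amphipods = 6.07/34.4 = 0.176, small clams = 18.5/25.6 = 0.723, polychaete worms = 3.4/33.4 = 0.102, isopods = 5.6/13.9 = 0.403.
Ranked: mud crabs > small clams > isopods > amphipods > polychaete worms.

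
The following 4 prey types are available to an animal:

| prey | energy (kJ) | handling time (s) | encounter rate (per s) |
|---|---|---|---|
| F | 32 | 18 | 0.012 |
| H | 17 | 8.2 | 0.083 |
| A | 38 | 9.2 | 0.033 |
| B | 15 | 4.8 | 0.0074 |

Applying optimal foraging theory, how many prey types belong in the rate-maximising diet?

4

Profitabilities (E/h, kJ/s): A 4.13, B 3.12, H 2.07, F 1.78. Add prey in this order while the next type's profitability exceeds the intake rate on those already taken.
Rate on top 1: 0.962. B: 3.12 > 0.962 → include.
Rate on top 2: 1.019. H: 2.07 > 1.019 → include.
Rate on top 3: 1.374. F: 1.78 > 1.374 → include.
Optimal diet: A, B, H, F — 4 of 4 types.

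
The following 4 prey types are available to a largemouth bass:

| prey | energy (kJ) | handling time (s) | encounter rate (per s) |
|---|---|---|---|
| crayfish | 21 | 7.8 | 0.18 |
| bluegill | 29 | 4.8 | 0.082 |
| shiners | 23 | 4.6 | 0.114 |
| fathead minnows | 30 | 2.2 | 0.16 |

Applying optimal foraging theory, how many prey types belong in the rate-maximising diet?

3

Profitabilities (E/h, kJ/s): fathead minnows 13.6, bluegill 6.04, shiners 5, crayfish 2.69. Add prey in this order while the next type's profitability exceeds the intake rate on those already taken.
Rate on top 1: 3.55. bluegill: 6.04 > 3.55 → include.
Rate on top 2: 4.112. shiners: 5 > 4.112 → include.
Rate on top 3: 4.317. crayfish: 2.69 < 4.317 → exclude; stop.
Optimal diet: fathead minnows, bluegill, shiners — 3 of 4 types.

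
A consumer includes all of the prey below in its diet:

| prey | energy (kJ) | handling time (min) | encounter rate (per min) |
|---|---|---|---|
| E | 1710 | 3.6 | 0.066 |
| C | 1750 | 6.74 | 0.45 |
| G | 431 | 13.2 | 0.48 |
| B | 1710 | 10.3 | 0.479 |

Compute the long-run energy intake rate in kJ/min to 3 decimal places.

R = (0.066×1710 + 0.45×1750 + 0.48×431 + 0.479×1710) / (1 + 0.066×3.6 + 0.45×6.74 + 0.48×13.2 + 0.479×10.3) = 1926/15.54 = 124 kJ/min.

123.957 kJ/min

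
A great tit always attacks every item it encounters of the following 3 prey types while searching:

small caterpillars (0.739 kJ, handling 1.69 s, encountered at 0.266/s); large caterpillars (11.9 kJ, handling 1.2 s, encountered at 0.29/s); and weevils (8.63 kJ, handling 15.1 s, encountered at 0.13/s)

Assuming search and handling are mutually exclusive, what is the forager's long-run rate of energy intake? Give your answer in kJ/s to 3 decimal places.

1.268 kJ/s

R = (0.266×0.739 + 0.29×11.9 + 0.13×8.63) / (1 + 0.266×1.69 + 0.29×1.2 + 0.13×15.1) = 4.769/3.761 = 1.268 kJ/s.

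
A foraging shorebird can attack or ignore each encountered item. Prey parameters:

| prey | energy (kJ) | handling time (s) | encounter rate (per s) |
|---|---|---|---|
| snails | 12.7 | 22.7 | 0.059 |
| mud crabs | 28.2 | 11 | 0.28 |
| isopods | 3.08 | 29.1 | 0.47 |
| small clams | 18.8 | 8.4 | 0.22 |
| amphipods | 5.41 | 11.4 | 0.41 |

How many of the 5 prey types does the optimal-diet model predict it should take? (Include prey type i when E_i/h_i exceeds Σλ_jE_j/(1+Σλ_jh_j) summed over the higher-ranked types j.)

2

Profitabilities (E/h, kJ/s): mud crabs 2.56, small clams 2.24, snails 0.559, amphipods 0.475, isopods 0.106. Add prey in this order while the next type's profitability exceeds the intake rate on those already taken.
Rate on top 1: 1.935. small clams: 2.24 > 1.935 → include.
Rate on top 2: 2.03. snails: 0.559 < 2.03 → exclude; stop.
Optimal diet: mud crabs, small clams — 2 of 5 types.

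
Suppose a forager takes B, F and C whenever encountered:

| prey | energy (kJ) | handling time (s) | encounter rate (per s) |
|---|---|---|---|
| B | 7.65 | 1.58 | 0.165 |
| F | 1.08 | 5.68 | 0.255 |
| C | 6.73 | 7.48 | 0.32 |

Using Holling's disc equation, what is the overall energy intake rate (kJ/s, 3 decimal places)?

R = Σλ_iE_i / (1 + Σλ_ih_i)
Numerator: 0.165×7.65 + 0.255×1.08 + 0.32×6.73 = 3.691
Denominator: 1 + 0.165×1.58 + 0.255×5.68 + 0.32×7.48 = 5.103
R = 3.691/5.103 = 0.7234 kJ/s

0.723 kJ/s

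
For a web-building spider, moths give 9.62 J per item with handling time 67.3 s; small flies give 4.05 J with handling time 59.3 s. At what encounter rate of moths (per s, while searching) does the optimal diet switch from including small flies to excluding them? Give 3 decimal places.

0.014 per s

At the threshold, the rate on moths alone equals the profitability of small flies: λ·9.62/(1 + λ·67.3) = 4.05/59.3 = 0.0683.
Rearranging, λ(9.62 − 0.0683×67.3) = 0.0683, so λ = 0.0683/5.024 = 0.0136 per s.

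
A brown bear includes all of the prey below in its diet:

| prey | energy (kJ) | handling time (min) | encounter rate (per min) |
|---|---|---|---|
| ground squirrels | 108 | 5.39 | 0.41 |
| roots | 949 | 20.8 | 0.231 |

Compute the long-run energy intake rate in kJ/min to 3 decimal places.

R = (0.41×108 + 0.231×949) / (1 + 0.41×5.39 + 0.231×20.8) = 263.5/8.015 = 32.88 kJ/min.

32.877 kJ/min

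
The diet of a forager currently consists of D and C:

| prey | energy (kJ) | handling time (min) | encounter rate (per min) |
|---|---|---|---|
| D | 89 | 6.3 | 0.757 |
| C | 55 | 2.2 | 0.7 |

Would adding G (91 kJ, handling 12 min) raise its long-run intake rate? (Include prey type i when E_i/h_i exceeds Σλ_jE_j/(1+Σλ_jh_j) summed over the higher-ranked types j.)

No

Current rate: (0.757×89 + 0.7×55)/(1 + 0.757×6.3 + 0.7×2.2) = 14.49 kJ/min.
Profitability of G: 91/12 = 7.583 kJ/min.
7.583 < 14.49, so adding G would lower the average — exclude it.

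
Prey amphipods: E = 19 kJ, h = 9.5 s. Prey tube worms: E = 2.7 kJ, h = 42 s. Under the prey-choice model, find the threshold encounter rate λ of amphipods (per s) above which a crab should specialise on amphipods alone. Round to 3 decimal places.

At the threshold, the rate on amphipods alone equals the profitability of tube worms: λ·19/(1 + λ·9.5) = 2.7/42 = 0.06429.
Rearranging, λ(19 − 0.06429×9.5) = 0.06429, so λ = 0.06429/18.39 = 0.003496 per s.

0.003 per s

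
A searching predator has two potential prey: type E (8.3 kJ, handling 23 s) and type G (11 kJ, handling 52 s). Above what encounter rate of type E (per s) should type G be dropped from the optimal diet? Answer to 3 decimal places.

0.062 per s

At the threshold, the rate on type E alone equals the profitability of type G: λ·8.3/(1 + λ·23) = 11/52 = 0.2115.
Rearranging, λ(8.3 − 0.2115×23) = 0.2115, so λ = 0.2115/3.435 = 0.06159 per s.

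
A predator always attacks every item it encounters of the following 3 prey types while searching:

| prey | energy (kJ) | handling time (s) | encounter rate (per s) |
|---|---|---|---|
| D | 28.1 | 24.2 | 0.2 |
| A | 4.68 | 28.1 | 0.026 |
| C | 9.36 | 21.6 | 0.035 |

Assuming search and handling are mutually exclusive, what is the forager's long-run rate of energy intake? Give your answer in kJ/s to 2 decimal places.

Energy encountered per unit search time: 0.2×28.1 + 0.026×4.68 + 0.035×9.36 = 6.069 kJ/s.
Handling time per unit search time: 0.2×24.2 + 0.026×28.1 + 0.035×21.6 = 6.327.
Rate = 6.069/(1 + 6.327) = 0.8284 kJ/s.

0.83 kJ/s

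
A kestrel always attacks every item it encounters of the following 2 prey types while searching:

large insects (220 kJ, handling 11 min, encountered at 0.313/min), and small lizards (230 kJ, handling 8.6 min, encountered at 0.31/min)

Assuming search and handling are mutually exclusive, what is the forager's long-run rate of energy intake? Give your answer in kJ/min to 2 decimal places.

19.72 kJ/min

R = (0.313×220 + 0.31×230) / (1 + 0.313×11 + 0.31×8.6) = 140.2/7.109 = 19.72 kJ/min.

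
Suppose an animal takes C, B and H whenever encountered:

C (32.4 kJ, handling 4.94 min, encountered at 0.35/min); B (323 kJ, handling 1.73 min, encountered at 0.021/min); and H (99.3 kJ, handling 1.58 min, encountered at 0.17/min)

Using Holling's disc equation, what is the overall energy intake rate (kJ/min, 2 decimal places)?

11.54 kJ/min

R = Σλ_iE_i / (1 + Σλ_ih_i)
Numerator: 0.35×32.4 + 0.021×323 + 0.17×99.3 = 35
Denominator: 1 + 0.35×4.94 + 0.021×1.73 + 0.17×1.58 = 3.034
R = 35/3.034 = 11.54 kJ/min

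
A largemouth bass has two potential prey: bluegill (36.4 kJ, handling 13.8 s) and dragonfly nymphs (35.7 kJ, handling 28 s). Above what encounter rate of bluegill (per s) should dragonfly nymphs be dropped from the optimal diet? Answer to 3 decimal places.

0.068 per s

Drop dragonfly nymphs once their profitability E₂/h₂ falls below the rate achievable on bluegill alone: E₂/h₂ = λE₁/(1 + λh₁).
Solve for λ: λE₁h₂ = E₂(1 + λh₁) → λ(E₁h₂ − E₂h₁) = E₂ → λ = E₂/(E₁h₂ − E₂h₁).
λ = 35.7/(36.4×28 − 35.7×13.8) = 35.7/526.5 = 0.0678 per s.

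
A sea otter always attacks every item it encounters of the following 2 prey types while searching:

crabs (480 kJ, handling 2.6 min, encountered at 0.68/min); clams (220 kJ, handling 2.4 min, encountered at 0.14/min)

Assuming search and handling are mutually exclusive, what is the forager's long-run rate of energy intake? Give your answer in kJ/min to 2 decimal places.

115.08 kJ/min

R = Σλ_iE_i / (1 + Σλ_ih_i)
Numerator: 0.68×480 + 0.14×220 = 357.2
Denominator: 1 + 0.68×2.6 + 0.14×2.4 = 3.104
R = 357.2/3.104 = 115.1 kJ/min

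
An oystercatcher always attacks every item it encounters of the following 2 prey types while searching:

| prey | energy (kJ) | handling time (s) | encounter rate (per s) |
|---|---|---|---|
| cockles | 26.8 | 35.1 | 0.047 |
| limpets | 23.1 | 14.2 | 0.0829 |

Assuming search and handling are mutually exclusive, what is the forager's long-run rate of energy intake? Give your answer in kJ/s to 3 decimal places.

R = (0.047×26.8 + 0.0829×23.1) / (1 + 0.047×35.1 + 0.0829×14.2) = 3.175/3.827 = 0.8296 kJ/s.

0.830 kJ/s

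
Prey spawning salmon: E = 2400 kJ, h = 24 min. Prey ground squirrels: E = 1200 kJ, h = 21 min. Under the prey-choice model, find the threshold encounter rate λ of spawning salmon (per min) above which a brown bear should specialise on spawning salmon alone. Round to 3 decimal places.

At the threshold, the rate on spawning salmon alone equals the profitability of ground squirrels: λ·2400/(1 + λ·24) = 1200/21 = 57.14.
Rearranging, λ(2400 − 57.14×24) = 57.14, so λ = 57.14/1029 = 0.05556 per min.

0.056 per min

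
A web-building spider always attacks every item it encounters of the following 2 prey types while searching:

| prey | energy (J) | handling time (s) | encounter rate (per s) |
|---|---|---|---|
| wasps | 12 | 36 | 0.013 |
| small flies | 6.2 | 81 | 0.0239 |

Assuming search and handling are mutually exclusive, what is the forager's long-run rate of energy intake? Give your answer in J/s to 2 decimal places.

0.09 J/s

R = Σλ_iE_i / (1 + Σλ_ih_i)
Numerator: 0.013×12 + 0.0239×6.2 = 0.3042
Denominator: 1 + 0.013×36 + 0.0239×81 = 3.404
R = 0.3042/3.404 = 0.08936 J/s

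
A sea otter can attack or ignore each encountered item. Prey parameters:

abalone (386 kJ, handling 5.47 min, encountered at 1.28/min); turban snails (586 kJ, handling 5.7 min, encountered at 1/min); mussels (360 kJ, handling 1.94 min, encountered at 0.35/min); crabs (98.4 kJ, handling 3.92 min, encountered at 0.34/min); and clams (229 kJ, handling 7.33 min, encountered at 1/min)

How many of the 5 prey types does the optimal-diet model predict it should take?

E/h in descending order: mussels 186, turban snails 103, abalone 70.6, clams 31.2, crabs 25.1 kJ/min. The optimal diet is the largest prefix of this list for which every included type satisfies E_i/h_i > R on the types above it.
Rate on top 1: 75.04. turban snails: 103 > 75.04 → include.
Rate on top 2: 96.49. abalone: 70.6 < 96.49 → exclude; stop.
Optimal diet: mussels, turban snails — 2 of 5 types.

2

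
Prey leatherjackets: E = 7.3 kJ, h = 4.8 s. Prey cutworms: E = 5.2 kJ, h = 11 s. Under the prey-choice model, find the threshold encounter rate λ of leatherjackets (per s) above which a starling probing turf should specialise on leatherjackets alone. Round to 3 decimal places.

The zero-one rule: include cutworms iff E₂/h₂ > λE₁/(1+λh₁). Equality gives the switch point.
λE₁h₂ = E₂ + λE₂h₁ ⇒ λ = E₂/(E₁h₂ − E₂h₁) = 5.2/(80.3 − 24.96) = 0.09396 per s.

0.094 per s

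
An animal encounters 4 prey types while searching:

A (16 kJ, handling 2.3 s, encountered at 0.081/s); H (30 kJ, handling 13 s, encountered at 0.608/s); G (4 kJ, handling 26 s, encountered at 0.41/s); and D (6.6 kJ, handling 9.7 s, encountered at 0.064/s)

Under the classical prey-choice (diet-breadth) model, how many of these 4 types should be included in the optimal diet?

Rank by E/h (kJ/s): A 6.96, H 2.31, D 0.68, G 0.154. Include each in turn until the next type's E/h falls below the running intake rate.
Rate on top 1: 1.092. H: 2.31 > 1.092 → include.
Rate on top 2: 2.149. D: 0.68 < 2.149 → exclude; stop.
Optimal diet: A, H — 2 of 4 types.

2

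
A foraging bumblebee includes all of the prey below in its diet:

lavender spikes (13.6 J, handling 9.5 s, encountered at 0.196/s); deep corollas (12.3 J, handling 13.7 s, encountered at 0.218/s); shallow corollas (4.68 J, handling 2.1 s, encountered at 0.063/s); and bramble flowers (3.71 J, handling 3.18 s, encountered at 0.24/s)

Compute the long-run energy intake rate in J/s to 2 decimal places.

Energy encountered per unit search time: 0.196×13.6 + 0.218×12.3 + 0.063×4.68 + 0.24×3.71 = 6.532 J/s.
Handling time per unit search time: 0.196×9.5 + 0.218×13.7 + 0.063×2.1 + 0.24×3.18 = 5.744.
Rate = 6.532/(1 + 5.744) = 0.9686 J/s.

0.97 J/s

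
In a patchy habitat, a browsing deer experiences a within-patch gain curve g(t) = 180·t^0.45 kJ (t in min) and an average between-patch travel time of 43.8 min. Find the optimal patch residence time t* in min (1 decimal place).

Optimal t* satisfies g'(t*) = g(t*)/(T + t*).
g'(t) = 0.45·180·t^-0.55. Setting 0.45·180·t^-0.55 = 180·t^0.45/(43.8+t) gives 0.45(43.8+t) = t, so 0.55·t = 0.45×43.8.
t* = 0.45×43.8/0.55 = 35.84 min.

35.8 min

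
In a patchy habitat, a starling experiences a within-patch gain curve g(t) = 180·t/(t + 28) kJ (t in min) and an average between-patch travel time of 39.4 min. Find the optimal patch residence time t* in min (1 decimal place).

33.2 min

Maximise g(t)/(T+t): set derivative to zero → g'(t)(T+t) = g(t).
g'(t) = 180·28/(t + 28)². Setting 180·28/(t+28)² = 180t/[(t+28)(39.4+t)] gives 28(39.4+t) = t(t+28), so t² = 28×39.4 = 1103.
t* = √1103 = 33.21 min.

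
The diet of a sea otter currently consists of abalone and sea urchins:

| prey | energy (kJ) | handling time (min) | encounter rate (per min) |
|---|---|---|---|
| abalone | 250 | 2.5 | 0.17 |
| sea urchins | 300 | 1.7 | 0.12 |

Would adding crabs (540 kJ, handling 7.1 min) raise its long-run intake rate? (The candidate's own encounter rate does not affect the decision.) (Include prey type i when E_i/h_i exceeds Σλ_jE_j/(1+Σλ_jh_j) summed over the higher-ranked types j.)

Yes

On abalone and sea urchins alone, R = ΣλE/(1+Σλh) = 78.5/1.629 = 48.19 kJ/min.
Profitability of crabs: 540/7.1 = 76.06 kJ/min.
Since 76.06 > R, including crabs increases the long-run rate.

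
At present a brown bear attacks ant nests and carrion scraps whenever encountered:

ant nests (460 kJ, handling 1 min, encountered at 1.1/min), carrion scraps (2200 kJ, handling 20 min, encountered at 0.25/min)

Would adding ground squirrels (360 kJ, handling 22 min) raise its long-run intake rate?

No

Intake rate on the current diet: R = (1.1×460 + 0.25×2200) / (1 + 1.1×1 + 0.25×20) = 1056/7.1 = 148.7 kJ/min.
Profitability of ground squirrels: 360/22 = 16.36 kJ/min.
16.36 < 148.7, so adding ground squirrels would lower the average — exclude it.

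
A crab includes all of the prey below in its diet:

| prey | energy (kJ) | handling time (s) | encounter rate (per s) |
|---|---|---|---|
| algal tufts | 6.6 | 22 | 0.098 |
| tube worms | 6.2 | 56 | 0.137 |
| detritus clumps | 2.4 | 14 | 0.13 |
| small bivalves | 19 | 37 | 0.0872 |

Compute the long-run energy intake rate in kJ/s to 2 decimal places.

R = Σλ_iE_i / (1 + Σλ_ih_i)
Numerator: 0.098×6.6 + 0.137×6.2 + 0.13×2.4 + 0.0872×19 = 3.465
Denominator: 1 + 0.098×22 + 0.137×56 + 0.13×14 + 0.0872×37 = 15.87
R = 3.465/15.87 = 0.2183 kJ/s

0.22 kJ/s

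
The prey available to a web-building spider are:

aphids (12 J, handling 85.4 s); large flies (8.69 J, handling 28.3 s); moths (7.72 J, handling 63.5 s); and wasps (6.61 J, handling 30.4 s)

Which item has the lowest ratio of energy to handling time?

moths

In descending order of E/h:
large flies: 8.69/28.3 = 0.307 J/s
wasps: 6.61/30.4 = 0.217 J/s
aphids: 12/85.4 = 0.141 J/s
moths: 7.72/63.5 = 0.122 J/s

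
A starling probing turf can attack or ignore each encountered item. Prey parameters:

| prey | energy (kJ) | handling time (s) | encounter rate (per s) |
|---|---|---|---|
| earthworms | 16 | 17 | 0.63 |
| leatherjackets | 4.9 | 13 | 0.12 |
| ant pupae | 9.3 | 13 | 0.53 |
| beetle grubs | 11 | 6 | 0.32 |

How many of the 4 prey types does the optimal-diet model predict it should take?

Rank by E/h (kJ/s): beetle grubs 1.83, earthworms 0.941, ant pupae 0.715, leatherjackets 0.377. Include each in turn until the next type's E/h falls below the running intake rate.
Rate on top 1: 1.205. earthworms: 0.941 < 1.205 → exclude; stop.
Optimal diet: beetle grubs — 1 of 4 types.

1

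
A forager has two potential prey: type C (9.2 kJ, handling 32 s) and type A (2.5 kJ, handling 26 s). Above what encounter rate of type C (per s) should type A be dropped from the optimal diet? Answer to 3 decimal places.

0.016 per s

Drop type A once their profitability E₂/h₂ falls below the rate achievable on type C alone: E₂/h₂ = λE₁/(1 + λh₁).
Solve for λ: λE₁h₂ = E₂(1 + λh₁) → λ(E₁h₂ − E₂h₁) = E₂ → λ = E₂/(E₁h₂ − E₂h₁).
λ = 2.5/(9.2×26 − 2.5×32) = 2.5/159.2 = 0.0157 per s.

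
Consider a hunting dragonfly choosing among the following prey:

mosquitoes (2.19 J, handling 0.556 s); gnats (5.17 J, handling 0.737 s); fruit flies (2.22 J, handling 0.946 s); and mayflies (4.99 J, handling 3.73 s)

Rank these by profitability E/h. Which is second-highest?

mosquitoes

Profitability E/h (J/s): mosquitoes = 2.19/0.556 = 3.94, gnats = 5.17/0.737 = 7.01, fruit flies = 2.22/0.946 = 2.35, mayflies = 4.99/3.73 = 1.34.
Ranked: gnats > mosquitoes > fruit flies > mayflies.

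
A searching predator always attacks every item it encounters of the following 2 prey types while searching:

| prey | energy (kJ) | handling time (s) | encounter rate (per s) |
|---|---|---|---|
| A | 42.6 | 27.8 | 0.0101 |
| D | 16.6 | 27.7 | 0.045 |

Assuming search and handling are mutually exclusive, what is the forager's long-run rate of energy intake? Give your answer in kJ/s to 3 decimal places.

R = (0.0101×42.6 + 0.045×16.6) / (1 + 0.0101×27.8 + 0.045×27.7) = 1.177/2.527 = 0.4658 kJ/s.

0.466 kJ/s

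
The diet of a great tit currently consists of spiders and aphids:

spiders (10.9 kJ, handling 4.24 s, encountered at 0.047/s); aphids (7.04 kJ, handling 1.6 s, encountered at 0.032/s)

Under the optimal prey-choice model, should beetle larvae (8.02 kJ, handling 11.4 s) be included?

Intake rate on the current diet: R = (0.047×10.9 + 0.032×7.04) / (1 + 0.047×4.24 + 0.032×1.6) = 0.7376/1.25 = 0.5898 kJ/s.
Profitability of beetle larvae: 8.02/11.4 = 0.7035 kJ/s.
0.7035 > 0.5898, so adding beetle larvae raises the average — include it.

Yes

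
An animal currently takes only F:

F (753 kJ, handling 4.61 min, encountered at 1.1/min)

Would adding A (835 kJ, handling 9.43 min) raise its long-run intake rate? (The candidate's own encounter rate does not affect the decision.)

No

On F alone, R = ΣλE/(1+Σλh) = 828.3/6.071 = 136.4 kJ/min.
A: E/h = 835/9.43 = 88.55 kJ/min.
Since 88.55 < R, time spent handling A is better spent searching.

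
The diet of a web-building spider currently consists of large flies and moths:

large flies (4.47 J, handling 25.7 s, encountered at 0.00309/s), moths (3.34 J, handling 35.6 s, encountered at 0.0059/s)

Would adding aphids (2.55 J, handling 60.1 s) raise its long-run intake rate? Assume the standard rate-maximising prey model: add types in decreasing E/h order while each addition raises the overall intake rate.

Intake rate on the current diet: R = (0.00309×4.47 + 0.0059×3.34) / (1 + 0.00309×25.7 + 0.0059×35.6) = 0.03352/1.289 = 0.02599 J/s.
aphids: E/h = 2.55/60.1 = 0.04243 J/s.
Since 0.04243 > R, including aphids increases the long-run rate.

Yes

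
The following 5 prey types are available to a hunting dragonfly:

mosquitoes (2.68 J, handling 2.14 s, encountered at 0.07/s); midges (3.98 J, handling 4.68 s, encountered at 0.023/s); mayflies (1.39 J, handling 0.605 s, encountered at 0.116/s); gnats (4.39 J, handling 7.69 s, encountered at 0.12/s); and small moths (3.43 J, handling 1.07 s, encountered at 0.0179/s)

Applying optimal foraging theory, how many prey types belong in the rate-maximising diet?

5

Profitabilities (E/h, J/s): small moths 3.21, mayflies 2.3, mosquitoes 1.25, midges 0.85, gnats 0.571. Add prey in this order while the next type's profitability exceeds the intake rate on those already taken.
Rate on top 1: 0.06024. mayflies: 2.3 > 0.06024 → include.
Rate on top 2: 0.2044. mosquitoes: 1.25 > 0.2044 → include.
Rate on top 3: 0.3311. midges: 0.85 > 0.3311 → include.
Rate on top 4: 0.3726. gnats: 0.571 > 0.3726 → include.
Optimal diet: small moths, mayflies, mosquitoes, midges, gnats — 5 of 5 types.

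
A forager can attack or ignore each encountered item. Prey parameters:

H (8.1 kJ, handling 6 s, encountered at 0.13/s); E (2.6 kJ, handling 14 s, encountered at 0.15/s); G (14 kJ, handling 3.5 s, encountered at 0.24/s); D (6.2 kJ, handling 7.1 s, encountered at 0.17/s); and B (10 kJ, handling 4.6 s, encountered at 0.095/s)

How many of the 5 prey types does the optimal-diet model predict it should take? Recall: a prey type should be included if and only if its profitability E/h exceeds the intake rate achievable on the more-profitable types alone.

Profitabilities (E/h, kJ/s): G 4, B 2.17, H 1.35, D 0.873, E 0.186. Add prey in this order while the next type's profitability exceeds the intake rate on those already taken.
Rate on top 1: 1.826. B: 2.17 > 1.826 → include.
Rate on top 2: 1.893. H: 1.35 < 1.893 → exclude; stop.
Optimal diet: G, B — 2 of 5 types.

2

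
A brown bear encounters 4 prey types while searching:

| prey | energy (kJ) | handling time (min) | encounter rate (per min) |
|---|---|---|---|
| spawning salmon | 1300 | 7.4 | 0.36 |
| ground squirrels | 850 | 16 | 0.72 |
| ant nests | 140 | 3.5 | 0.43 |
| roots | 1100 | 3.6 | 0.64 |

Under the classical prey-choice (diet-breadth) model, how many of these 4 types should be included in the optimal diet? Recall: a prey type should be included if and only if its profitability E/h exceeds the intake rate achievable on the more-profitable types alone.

Rank by E/h (kJ/min): roots 306, spawning salmon 176, ground squirrels 53.1, ant nests 40. Include each in turn until the next type's E/h falls below the running intake rate.
Rate on top 1: 213.1. spawning salmon: 176 < 213.1 → exclude; stop.
Optimal diet: roots — 1 of 4 types.

1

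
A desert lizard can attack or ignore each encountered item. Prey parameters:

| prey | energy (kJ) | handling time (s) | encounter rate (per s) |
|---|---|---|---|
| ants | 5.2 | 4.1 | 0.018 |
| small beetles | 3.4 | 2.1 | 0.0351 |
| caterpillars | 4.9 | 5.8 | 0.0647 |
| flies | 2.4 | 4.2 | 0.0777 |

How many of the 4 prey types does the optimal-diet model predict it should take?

E/h in descending order: small beetles 1.62, ants 1.27, caterpillars 0.845, flies 0.571 kJ/s. The optimal diet is the largest prefix of this list for which every included type satisfies E_i/h_i > R on the types above it.
Rate on top 1: 0.1111. ants: 1.27 > 0.1111 → include.
Rate on top 2: 0.1856. caterpillars: 0.845 > 0.1856 → include.
Rate on top 3: 0.348. flies: 0.571 > 0.348 → include.
Optimal diet: small beetles, ants, caterpillars, flies — 4 of 4 types.

4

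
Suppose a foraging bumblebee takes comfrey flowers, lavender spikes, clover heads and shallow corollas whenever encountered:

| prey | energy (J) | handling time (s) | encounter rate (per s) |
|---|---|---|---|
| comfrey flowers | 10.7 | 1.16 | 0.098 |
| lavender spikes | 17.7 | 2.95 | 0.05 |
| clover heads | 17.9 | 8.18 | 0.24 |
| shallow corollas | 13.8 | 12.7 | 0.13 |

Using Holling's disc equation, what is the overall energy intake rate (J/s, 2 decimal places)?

1.65 J/s

R = (0.098×10.7 + 0.05×17.7 + 0.24×17.9 + 0.13×13.8) / (1 + 0.098×1.16 + 0.05×2.95 + 0.24×8.18 + 0.13×12.7) = 8.024/4.875 = 1.646 J/s.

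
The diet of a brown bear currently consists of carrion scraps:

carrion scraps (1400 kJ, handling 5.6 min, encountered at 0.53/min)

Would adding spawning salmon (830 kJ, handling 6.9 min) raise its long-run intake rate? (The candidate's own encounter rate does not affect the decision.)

No

Intake rate on the current diet: R = (0.53×1400) / (1 + 0.53×5.6) = 742/3.968 = 187 kJ/min.
spawning salmon: E/h = 830/6.9 = 120.3 kJ/min.
120.3 < 187, so adding spawning salmon would lower the average — exclude it.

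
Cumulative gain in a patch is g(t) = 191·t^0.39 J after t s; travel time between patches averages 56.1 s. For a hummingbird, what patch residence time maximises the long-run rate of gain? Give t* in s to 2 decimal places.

Optimal t* satisfies g'(t*) = g(t*)/(T + t*).
g'(t) = 0.39·191·t^-0.61. Setting 0.39·191·t^-0.61 = 191·t^0.39/(56.1+t) gives 0.39(56.1+t) = t, so 0.61·t = 0.39×56.1.
t* = 0.39×56.1/0.61 = 35.87 s.

35.87 s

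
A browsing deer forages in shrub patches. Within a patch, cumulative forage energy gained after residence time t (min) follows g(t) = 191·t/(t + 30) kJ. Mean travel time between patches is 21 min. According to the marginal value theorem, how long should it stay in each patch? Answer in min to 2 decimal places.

By the marginal value theorem, leave when the instantaneous gain rate g'(t) equals the habitat-wide average g(t)/(T + t).
g'(t) = 191·30/(t + 30)². Setting 191·30/(t+30)² = 191t/[(t+30)(21+t)] gives 30(21+t) = t(t+30), so t² = 30×21 = 630.
t* = √630 = 25.1 min.

25.10 min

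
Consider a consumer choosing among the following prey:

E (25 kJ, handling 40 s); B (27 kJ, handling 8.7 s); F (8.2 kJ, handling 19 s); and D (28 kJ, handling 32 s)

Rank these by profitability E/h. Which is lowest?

F

Profitability E/h (kJ/s): E = 25/40 = 0.625, B = 27/8.7 = 3.1, F = 8.2/19 = 0.432, D = 28/32 = 0.875.
Ranked: B > D > E > F.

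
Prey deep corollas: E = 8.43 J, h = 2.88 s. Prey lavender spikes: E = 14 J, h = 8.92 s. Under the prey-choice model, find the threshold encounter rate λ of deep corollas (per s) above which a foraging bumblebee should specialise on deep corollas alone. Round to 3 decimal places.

Drop lavender spikes once their profitability E₂/h₂ falls below the rate achievable on deep corollas alone: E₂/h₂ = λE₁/(1 + λh₁).
Solve for λ: λE₁h₂ = E₂(1 + λh₁) → λ(E₁h₂ − E₂h₁) = E₂ → λ = E₂/(E₁h₂ − E₂h₁).
λ = 14/(8.43×8.92 − 14×2.88) = 14/34.88 = 0.4014 per s.

0.401 per s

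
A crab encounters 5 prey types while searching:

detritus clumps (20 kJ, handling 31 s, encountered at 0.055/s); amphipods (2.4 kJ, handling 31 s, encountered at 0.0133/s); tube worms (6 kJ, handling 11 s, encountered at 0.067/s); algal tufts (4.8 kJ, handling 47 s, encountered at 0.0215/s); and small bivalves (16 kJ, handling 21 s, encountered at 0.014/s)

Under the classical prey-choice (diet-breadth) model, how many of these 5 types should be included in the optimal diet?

Profitabilities (E/h, kJ/s): small bivalves 0.762, detritus clumps 0.645, tube worms 0.545, algal tufts 0.102, amphipods 0.0774. Add prey in this order while the next type's profitability exceeds the intake rate on those already taken.
Rate on top 1: 0.1731. detritus clumps: 0.645 > 0.1731 → include.
Rate on top 2: 0.4415. tube worms: 0.545 > 0.4415 → include.
Rate on top 3: 0.462. algal tufts: 0.102 < 0.462 → exclude; stop.
Optimal diet: small bivalves, detritus clumps, tube worms — 3 of 5 types.

3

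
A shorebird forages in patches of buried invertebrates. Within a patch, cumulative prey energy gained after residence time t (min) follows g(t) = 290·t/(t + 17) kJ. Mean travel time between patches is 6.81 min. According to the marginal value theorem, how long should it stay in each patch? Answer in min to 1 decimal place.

10.8 min

Maximise g(t)/(T+t): set derivative to zero → g'(t)(T+t) = g(t).
g'(t) = 290·17/(t + 17)². Setting 290·17/(t+17)² = 290t/[(t+17)(6.81+t)] gives 17(6.81+t) = t(t+17), so t² = 17×6.81 = 115.8.
t* = √115.8 = 10.76 min.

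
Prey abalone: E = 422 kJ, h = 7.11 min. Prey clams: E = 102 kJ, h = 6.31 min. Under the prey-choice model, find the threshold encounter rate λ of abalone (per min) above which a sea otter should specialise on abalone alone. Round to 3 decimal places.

0.053 per min

The zero-one rule: include clams iff E₂/h₂ > λE₁/(1+λh₁). Equality gives the switch point.
λE₁h₂ = E₂ + λE₂h₁ ⇒ λ = E₂/(E₁h₂ − E₂h₁) = 102/(2663 − 725.2) = 0.05264 per min.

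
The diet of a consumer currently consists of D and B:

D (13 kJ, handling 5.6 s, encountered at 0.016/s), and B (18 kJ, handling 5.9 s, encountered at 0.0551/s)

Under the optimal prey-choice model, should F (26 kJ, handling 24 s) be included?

Yes

Current rate: (0.016×13 + 0.0551×18)/(1 + 0.016×5.6 + 0.0551×5.9) = 0.8481 kJ/s.
Profitability of F: 26/24 = 1.083 kJ/s.
1.083 > 0.8481, so adding F raises the average — include it.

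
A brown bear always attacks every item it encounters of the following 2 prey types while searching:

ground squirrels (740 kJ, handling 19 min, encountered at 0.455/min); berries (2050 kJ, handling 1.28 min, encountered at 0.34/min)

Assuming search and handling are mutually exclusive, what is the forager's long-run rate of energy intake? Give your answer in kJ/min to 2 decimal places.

R = (0.455×740 + 0.34×2050) / (1 + 0.455×19 + 0.34×1.28) = 1034/10.08 = 102.5 kJ/min.

102.55 kJ/min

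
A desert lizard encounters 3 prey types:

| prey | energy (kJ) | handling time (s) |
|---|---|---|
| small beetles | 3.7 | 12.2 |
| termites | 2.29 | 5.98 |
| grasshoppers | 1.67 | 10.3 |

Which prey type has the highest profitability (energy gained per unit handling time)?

In descending order of E/h:
termites: 2.29/5.98 = 0.383 kJ/s
small beetles: 3.7/12.2 = 0.303 kJ/s
grasshoppers: 1.67/10.3 = 0.162 kJ/s

termites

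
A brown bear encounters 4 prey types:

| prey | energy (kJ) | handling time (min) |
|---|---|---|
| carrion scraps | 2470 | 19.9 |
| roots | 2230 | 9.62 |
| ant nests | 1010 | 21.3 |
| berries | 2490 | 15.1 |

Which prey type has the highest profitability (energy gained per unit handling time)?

In descending order of E/h:
roots: 2230/9.62 = 232 kJ/min
berries: 2490/15.1 = 165 kJ/min
carrion scraps: 2470/19.9 = 124 kJ/min
ant nests: 1010/21.3 = 47.4 kJ/min

roots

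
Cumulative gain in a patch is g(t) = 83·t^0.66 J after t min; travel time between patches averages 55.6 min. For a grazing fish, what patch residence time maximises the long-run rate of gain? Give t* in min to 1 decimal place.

107.9 min

Maximise g(t)/(T+t): set derivative to zero → g'(t)(T+t) = g(t).
g'(t) = 0.66·83·t^-0.34. Setting 0.66·83·t^-0.34 = 83·t^0.66/(55.6+t) gives 0.66(55.6+t) = t, so 0.34·t = 0.66×55.6.
t* = 0.66×55.6/0.34 = 107.9 min.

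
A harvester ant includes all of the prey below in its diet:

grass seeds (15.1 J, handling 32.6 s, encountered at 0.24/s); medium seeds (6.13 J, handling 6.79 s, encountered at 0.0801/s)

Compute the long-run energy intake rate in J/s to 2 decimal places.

R = Σλ_iE_i / (1 + Σλ_ih_i)
Numerator: 0.24×15.1 + 0.0801×6.13 = 4.115
Denominator: 1 + 0.24×32.6 + 0.0801×6.79 = 9.368
R = 4.115/9.368 = 0.4393 J/s

0.44 J/s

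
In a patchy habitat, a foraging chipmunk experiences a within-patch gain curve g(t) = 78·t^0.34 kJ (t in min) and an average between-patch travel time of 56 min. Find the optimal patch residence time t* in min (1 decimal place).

28.8 min

Optimal t* satisfies g'(t*) = g(t*)/(T + t*).
g'(t) = 0.34·78·t^-0.66. Setting 0.34·78·t^-0.66 = 78·t^0.34/(56+t) gives 0.34(56+t) = t, so 0.66·t = 0.34×56.
t* = 0.34×56/0.66 = 28.85 min.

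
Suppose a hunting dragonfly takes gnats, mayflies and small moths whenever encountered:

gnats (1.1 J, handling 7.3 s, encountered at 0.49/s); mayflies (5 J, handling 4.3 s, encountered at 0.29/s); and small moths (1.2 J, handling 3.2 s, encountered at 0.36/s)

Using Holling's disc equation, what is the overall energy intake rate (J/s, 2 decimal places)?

R = Σλ_iE_i / (1 + Σλ_ih_i)
Numerator: 0.49×1.1 + 0.29×5 + 0.36×1.2 = 2.421
Denominator: 1 + 0.49×7.3 + 0.29×4.3 + 0.36×3.2 = 6.976
R = 2.421/6.976 = 0.347 J/s

0.35 J/s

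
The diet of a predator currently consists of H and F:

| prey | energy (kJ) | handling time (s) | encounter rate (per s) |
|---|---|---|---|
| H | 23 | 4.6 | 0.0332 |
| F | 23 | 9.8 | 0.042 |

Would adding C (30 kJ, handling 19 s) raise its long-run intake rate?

Yes

On H and F alone, R = ΣλE/(1+Σλh) = 1.73/1.564 = 1.106 kJ/s.
C: E/h = 30/19 = 1.579 kJ/s.
1.579 > 1.106, so adding C raises the average — include it.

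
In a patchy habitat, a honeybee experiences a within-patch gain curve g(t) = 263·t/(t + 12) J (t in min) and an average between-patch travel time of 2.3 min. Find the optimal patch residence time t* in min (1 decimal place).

Maximise g(t)/(T+t): set derivative to zero → g'(t)(T+t) = g(t).
g'(t) = 263·12/(t + 12)². Setting 263·12/(t+12)² = 263t/[(t+12)(2.3+t)] gives 12(2.3+t) = t(t+12), so t² = 12×2.3 = 27.6.
t* = √27.6 = 5.254 min.

5.3 min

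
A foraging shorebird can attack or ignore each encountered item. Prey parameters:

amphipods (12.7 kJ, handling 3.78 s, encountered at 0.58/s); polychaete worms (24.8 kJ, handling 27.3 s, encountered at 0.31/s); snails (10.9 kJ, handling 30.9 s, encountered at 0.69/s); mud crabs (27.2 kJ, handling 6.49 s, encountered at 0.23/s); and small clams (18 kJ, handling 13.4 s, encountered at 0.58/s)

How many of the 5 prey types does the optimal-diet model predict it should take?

Profitabilities (E/h, kJ/s): mud crabs 4.19, amphipods 3.36, small clams 1.34, polychaete worms 0.908, snails 0.353. Add prey in this order while the next type's profitability exceeds the intake rate on those already taken.
Rate on top 1: 2.51. amphipods: 3.36 > 2.51 → include.
Rate on top 2: 2.908. small clams: 1.34 < 2.908 → exclude; stop.
Optimal diet: mud crabs, amphipods — 2 of 5 types.

2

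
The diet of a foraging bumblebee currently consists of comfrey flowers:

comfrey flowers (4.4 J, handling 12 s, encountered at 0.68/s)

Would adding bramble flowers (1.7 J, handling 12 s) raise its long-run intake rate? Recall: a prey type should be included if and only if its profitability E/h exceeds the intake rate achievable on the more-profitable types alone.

No

Current rate: (0.68×4.4)/(1 + 0.68×12) = 0.3266 J/s.
bramble flowers: E/h = 1.7/12 = 0.1417 J/s.
Since 0.1417 < R, time spent handling bramble flowers is better spent searching.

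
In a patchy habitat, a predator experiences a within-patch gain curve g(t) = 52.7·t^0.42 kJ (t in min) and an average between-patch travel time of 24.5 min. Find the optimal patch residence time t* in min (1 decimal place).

17.7 min

Optimal t* satisfies g'(t*) = g(t*)/(T + t*).
g'(t) = 0.42·52.7·t^-0.58. Setting 0.42·52.7·t^-0.58 = 52.7·t^0.42/(24.5+t) gives 0.42(24.5+t) = t, so 0.58·t = 0.42×24.5.
t* = 0.42×24.5/0.58 = 17.74 min.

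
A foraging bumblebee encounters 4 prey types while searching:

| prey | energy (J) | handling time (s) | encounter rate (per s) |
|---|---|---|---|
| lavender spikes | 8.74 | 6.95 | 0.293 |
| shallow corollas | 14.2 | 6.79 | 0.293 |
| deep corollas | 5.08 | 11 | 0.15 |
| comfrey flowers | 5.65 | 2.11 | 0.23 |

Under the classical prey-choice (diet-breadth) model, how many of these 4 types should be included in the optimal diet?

2

Rank by E/h (J/s): comfrey flowers 2.68, shallow corollas 2.09, lavender spikes 1.26, deep corollas 0.462. Include each in turn until the next type's E/h falls below the running intake rate.
Rate on top 1: 0.8749. shallow corollas: 2.09 > 0.8749 → include.
Rate on top 2: 1.571. lavender spikes: 1.26 < 1.571 → exclude; stop.
Optimal diet: comfrey flowers, shallow corollas — 2 of 4 types.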